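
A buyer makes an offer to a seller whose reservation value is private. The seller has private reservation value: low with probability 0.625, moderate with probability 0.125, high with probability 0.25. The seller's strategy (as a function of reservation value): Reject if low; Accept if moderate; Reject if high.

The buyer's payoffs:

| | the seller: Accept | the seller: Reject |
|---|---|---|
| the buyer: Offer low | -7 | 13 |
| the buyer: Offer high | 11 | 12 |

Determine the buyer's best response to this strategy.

Compute the buyer's expected payoff for each action, taking the expectation over the seller's type.
E[Offer low] = 0.625·(13) + 0.125·(-7) + 0.25·(13) = 10.5
E[Offer high] = 0.625·(12) + 0.125·(11) + 0.25·(12) = 11.875
Best response: Offer high (11.875 is the largest).

Offer high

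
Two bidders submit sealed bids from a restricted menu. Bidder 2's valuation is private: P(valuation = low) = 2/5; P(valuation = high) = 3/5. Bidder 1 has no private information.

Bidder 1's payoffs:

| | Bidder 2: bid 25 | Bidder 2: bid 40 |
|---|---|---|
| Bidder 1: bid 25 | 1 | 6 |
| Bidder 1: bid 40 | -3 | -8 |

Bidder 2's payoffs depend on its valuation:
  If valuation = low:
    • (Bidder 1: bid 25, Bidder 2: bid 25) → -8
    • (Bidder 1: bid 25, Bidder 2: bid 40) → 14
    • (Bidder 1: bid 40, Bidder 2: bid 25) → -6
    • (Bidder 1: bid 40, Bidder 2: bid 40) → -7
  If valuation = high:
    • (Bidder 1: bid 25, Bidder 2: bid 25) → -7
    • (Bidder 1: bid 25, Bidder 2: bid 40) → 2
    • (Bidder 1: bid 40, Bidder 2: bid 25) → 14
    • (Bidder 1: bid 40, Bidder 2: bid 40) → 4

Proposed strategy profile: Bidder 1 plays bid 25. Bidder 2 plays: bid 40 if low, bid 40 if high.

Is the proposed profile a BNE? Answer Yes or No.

Yes

A profile is a BNE iff every type of every player is best-responding given beliefs about the other side.
Bidder 1 plays bid 25: E[bid 25] = 2/5·(6) + 3/5·(6) = 6; E[bid 40] = -8. Best-responding. ✓
Bidder 2 (valuation low), facing bid 25: bid 25 gives -8, bid 40 gives 14. Proposed bid 40 is best. ✓
Bidder 2 (valuation high), facing bid 25: bid 25 gives -7, bid 40 gives 2. Proposed bid 40 is best. ✓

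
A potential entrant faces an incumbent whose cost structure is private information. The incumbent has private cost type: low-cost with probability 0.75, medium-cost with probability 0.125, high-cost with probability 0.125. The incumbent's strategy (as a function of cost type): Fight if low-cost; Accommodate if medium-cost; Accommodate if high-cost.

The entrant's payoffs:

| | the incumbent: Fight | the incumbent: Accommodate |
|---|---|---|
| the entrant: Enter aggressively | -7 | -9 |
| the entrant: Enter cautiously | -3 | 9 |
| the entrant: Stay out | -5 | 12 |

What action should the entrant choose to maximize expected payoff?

Enter cautiously

E[Enter aggressively] = 0.75·(-7) + 0.125·(-9) + 0.125·(-9) = -7.5
E[Enter cautiously] = 0.75·(-3) + 0.125·(9) + 0.125·(9) = 0
E[Stay out] = 0.75·(-5) + 0.125·(12) + 0.125·(12) = -0.75
Best response: Enter cautiously (0 is the largest).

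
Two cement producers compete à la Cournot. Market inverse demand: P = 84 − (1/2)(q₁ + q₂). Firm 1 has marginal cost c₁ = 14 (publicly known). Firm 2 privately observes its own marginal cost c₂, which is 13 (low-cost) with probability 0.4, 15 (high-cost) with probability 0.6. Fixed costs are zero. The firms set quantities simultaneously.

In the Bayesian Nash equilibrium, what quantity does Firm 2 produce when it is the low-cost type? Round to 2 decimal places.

Each type of Firm 2 best-responds to q₁; Firm 1 best-responds to the expected q₂ over Firm 2's types.
Firm 2 with cost c maximizes (84 − (1/2)(q₁+q₂) − c)·q₂, giving q₂(c) = (84 − c − (1/2)q₁).
E[c₂] = 0.4·13 + 0.6·15 = 14.2
Firm 1's FOC against E[q₂] yields q₁ = (84 − 2·14 + E[c₂])/(3/2) = (84 − 28 + 14.2)/(3/2) = 46.8.
q₂(low-cost) = (84 − 13 − (1/2)·46.8) = 47.6.

47.60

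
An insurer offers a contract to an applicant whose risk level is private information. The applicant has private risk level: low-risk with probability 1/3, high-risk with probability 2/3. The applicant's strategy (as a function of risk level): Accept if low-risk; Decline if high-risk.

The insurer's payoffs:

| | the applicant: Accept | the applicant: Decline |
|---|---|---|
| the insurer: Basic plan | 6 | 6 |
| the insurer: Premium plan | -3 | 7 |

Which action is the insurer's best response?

E[Basic plan] = 1/3·(6) + 2/3·(6) = 6
E[Premium plan] = 1/3·(-3) + 2/3·(7) = 11/3
Best response: Basic plan (6 is the largest).

Basic plan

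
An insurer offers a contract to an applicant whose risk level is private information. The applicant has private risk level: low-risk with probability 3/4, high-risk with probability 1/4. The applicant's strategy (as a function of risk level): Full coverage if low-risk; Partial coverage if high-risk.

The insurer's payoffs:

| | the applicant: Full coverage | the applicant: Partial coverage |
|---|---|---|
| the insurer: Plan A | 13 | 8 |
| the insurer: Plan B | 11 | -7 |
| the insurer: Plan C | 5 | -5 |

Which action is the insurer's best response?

Plan A

Compute the insurer's expected payoff for each action, taking the expectation over the applicant's type.
E[Plan A] = 3/4·(13) + 1/4·(8) = 47/4
E[Plan B] = 3/4·(11) + 1/4·(-7) = 13/2
E[Plan C] = 3/4·(5) + 1/4·(-5) = 5/2
Best response: Plan A (47/4 is the largest).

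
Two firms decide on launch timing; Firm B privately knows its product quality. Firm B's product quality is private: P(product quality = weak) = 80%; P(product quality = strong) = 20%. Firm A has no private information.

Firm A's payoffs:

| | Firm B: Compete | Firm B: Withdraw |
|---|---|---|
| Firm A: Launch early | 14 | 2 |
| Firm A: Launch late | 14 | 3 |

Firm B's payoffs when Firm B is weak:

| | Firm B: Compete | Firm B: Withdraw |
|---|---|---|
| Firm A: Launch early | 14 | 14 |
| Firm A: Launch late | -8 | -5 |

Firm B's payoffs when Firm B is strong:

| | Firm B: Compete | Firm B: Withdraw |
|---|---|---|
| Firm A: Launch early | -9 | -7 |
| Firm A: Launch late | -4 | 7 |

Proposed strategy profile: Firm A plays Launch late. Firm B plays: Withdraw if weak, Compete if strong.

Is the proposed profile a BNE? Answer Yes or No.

Firm A plays Launch late: E[Launch late] = 0.8·(3) + 0.2·(14) = 5.2; E[Launch early] = 4.4. Best-responding. ✓
Firm B (product quality weak), facing Launch late: Compete gives -8, Withdraw gives -5. Proposed Withdraw is best. ✓
Firm B (product quality strong), facing Launch late: Compete gives -4, Withdraw gives 7. Proposed Compete is not best — profitable deviation exists. ✗

No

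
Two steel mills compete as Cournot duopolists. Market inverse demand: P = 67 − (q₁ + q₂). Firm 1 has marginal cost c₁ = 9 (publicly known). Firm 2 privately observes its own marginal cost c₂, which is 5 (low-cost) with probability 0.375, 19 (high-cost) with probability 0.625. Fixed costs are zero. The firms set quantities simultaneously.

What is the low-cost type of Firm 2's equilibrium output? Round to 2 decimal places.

20.54

Firm 2 with cost c maximizes (67 − (q₁+q₂) − c)·q₂, giving q₂(c) = (67 − c − q₁)/2.
E[c₂] = 0.375·5 + 0.625·19 = 13.75
Firm 1's FOC against E[q₂] yields q₁ = (67 − 2·9 + E[c₂])/3 = (67 − 18 + 13.75)/3 = 20.9167.
q₂(low-cost) = (67 − 5 − 20.9167)/2 = 20.5417.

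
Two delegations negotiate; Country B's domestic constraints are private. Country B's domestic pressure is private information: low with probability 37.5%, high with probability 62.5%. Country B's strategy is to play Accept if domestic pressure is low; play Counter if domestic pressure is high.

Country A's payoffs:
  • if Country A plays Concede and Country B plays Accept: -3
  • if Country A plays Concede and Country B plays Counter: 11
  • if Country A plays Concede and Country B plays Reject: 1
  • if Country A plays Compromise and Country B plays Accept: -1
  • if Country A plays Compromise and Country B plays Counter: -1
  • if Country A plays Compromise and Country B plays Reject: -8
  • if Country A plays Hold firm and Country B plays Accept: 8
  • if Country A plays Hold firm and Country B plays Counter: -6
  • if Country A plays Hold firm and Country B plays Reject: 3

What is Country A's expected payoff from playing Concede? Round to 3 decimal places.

E[Concede] = 0.375·(-3) + 0.625·11 = (-1.125) + 6.875 = 5.75

5.750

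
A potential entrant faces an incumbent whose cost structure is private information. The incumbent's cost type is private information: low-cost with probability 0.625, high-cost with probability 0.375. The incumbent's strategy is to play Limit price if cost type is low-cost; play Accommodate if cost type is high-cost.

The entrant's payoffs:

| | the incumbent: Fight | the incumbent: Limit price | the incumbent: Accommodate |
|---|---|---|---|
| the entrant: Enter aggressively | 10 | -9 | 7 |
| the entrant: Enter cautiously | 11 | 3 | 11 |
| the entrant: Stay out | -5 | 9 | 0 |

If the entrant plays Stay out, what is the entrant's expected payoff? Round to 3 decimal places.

5.625

Take the expectation over the incumbent's cost type, weighting each type's action by its prior probability.
E[Stay out] = 0.625·9 + 0.375·0 = 5.625 + 0 = 5.625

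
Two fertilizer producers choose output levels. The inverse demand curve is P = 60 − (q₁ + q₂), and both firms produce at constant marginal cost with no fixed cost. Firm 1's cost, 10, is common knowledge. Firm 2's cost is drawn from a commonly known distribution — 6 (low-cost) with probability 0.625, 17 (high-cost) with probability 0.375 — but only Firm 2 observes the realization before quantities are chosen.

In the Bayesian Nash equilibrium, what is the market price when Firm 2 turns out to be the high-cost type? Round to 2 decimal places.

Type-c best response for Firm 2: q₂(c) = (60 − c)/2 − q₁/2.
Firm 1 maximizes expected profit; its first-order condition is 60 − 2q₁ − E[q₂] − 10 = 0.
Substituting E[q₂] and solving: E[c₂] = 10.125, so q₁ = (60 − 2·10 + 10.125)/3 = 16.7083.
q₂(high-cost) = 13.1458, so P = 60 − (16.7083 + 13.1458) = 30.1458.

30.15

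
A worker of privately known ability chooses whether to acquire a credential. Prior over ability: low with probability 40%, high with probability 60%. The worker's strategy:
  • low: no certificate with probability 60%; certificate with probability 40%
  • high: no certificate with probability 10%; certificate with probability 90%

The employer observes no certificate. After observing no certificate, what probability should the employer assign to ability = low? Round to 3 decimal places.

0.800

P(no certificate) = 0.4·0.6 + 0.6·0.1 = 0.3
P(low | no certificate) = (0.4·0.6) / 0.3 = 0.24 / 0.3 = 0.8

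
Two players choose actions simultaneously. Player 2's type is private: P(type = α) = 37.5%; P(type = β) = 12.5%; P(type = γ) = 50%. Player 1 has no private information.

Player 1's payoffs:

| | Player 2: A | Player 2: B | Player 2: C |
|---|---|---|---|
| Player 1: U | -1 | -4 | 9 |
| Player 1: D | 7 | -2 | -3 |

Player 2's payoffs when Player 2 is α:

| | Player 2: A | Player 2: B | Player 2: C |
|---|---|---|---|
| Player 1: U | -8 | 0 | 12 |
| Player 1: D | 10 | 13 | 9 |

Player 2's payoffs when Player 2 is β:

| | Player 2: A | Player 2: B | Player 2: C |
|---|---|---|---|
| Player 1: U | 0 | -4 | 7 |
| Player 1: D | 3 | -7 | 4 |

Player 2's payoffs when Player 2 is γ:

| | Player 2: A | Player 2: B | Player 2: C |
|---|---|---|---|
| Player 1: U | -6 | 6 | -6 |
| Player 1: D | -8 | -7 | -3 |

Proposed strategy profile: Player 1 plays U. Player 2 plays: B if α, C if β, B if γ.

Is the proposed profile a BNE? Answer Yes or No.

No

Player 1 plays U: E[U] = 0.375·(-4) + 0.125·(9) + 0.5·(-4) = -2.375; E[D] = -2.125. Not best-responding. ✗
Player 2 (type α), facing U: A gives -8, B gives 0, C gives 12. Proposed B is not best — profitable deviation exists. ✗
Player 2 (type β), facing U: A gives 0, B gives -4, C gives 7. Proposed C is best. ✓
Player 2 (type γ), facing U: A gives -6, B gives 6, C gives -6. Proposed B is best. ✓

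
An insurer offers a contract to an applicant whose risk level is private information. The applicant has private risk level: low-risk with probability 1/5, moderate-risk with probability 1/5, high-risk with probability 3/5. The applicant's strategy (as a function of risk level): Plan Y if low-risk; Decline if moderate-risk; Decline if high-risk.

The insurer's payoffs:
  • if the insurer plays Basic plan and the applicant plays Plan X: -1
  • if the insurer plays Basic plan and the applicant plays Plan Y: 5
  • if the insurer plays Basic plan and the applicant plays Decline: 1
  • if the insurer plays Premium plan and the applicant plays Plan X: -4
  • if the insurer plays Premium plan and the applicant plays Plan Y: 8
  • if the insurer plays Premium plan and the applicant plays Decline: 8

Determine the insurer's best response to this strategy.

Premium plan

E[Basic plan] = 1/5·(5) + 1/5·(1) + 3/5·(1) = 9/5
E[Premium plan] = 1/5·(8) + 1/5·(8) + 3/5·(8) = 8
Best response: Premium plan (8 is the largest).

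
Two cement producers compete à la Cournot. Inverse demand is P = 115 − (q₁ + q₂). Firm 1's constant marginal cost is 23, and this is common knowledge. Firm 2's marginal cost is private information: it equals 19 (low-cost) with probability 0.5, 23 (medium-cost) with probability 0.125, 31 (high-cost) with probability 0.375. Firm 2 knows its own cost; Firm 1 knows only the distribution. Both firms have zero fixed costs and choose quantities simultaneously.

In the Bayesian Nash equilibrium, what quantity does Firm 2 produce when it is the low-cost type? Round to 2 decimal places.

32.50

Each type of Firm 2 best-responds to q₁; Firm 1 best-responds to the expected q₂ over Firm 2's types.
Firm 2 with cost c maximizes (115 − (q₁+q₂) − c)·q₂, giving q₂(c) = (115 − c − q₁)/2.
E[c₂] = 0.5·19 + 0.125·23 + 0.375·31 = 24
Firm 1's FOC against E[q₂] yields q₁ = (115 − 2·23 + E[c₂])/3 = (115 − 46 + 24)/3 = 31.
q₂(low-cost) = (115 − 19 − 31)/2 = 32.5.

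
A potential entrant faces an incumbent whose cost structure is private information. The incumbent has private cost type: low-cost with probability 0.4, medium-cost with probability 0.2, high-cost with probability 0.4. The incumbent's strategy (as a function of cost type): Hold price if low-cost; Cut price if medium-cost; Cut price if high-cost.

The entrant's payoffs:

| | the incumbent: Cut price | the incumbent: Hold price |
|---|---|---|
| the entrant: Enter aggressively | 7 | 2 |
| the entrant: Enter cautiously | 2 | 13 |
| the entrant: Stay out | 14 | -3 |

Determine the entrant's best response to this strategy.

Compute the entrant's expected payoff for each action, taking the expectation over the incumbent's type.
E[Enter aggressively] = 0.4·(2) + 0.2·(7) + 0.4·(7) = 5
E[Enter cautiously] = 0.4·(13) + 0.2·(2) + 0.4·(2) = 6.4
E[Stay out] = 0.4·(-3) + 0.2·(14) + 0.4·(14) = 7.2
Best response: Stay out (7.2 is the largest).

Stay out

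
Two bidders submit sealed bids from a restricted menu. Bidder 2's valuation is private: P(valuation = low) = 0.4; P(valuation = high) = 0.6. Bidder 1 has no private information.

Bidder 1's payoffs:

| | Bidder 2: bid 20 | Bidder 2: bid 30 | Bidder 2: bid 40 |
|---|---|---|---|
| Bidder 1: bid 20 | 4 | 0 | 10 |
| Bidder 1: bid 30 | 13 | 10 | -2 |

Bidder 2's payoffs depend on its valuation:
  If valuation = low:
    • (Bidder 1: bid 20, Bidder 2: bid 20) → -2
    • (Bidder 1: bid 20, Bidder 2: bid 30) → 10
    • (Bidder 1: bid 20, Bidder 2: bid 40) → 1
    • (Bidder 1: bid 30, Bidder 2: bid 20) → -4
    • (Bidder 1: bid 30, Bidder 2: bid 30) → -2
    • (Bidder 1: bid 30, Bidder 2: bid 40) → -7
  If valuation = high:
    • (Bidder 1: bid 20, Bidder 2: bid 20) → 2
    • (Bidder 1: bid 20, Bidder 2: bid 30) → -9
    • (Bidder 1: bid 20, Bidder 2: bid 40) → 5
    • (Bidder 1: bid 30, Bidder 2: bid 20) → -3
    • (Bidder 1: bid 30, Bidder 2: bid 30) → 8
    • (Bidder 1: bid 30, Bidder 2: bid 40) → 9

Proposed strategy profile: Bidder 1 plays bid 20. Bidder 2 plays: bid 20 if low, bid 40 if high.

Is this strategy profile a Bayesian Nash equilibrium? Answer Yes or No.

No

Bidder 1 plays bid 20: E[bid 20] = 0.4·(4) + 0.6·(10) = 7.6; E[bid 30] = 4. Best-responding. ✓
Bidder 2 (valuation low), facing bid 20: bid 20 gives -2, bid 30 gives 10, bid 40 gives 1. Proposed bid 20 is not best — profitable deviation exists. ✗
Bidder 2 (valuation high), facing bid 20: bid 20 gives 2, bid 30 gives -9, bid 40 gives 5. Proposed bid 40 is best. ✓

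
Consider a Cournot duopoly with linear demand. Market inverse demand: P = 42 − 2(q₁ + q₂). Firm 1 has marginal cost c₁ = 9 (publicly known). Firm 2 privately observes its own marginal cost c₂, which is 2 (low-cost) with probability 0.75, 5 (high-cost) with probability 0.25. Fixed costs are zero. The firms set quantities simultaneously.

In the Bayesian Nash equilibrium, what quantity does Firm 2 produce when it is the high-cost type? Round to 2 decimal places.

Each type of Firm 2 best-responds to q₁; Firm 1 best-responds to the expected q₂ over Firm 2's types.
Firm 2 with cost c maximizes (42 − 2(q₁+q₂) − c)·q₂, giving q₂(c) = (42 − c − 2q₁)/4.
E[c₂] = 0.75·2 + 0.25·5 = 2.75
Firm 1's FOC against E[q₂] yields q₁ = (42 − 2·9 + E[c₂])/6 = (42 − 18 + 2.75)/6 = 4.45833.
q₂(high-cost) = (42 − 5 − 2·4.45833)/4 = 7.02083.

7.02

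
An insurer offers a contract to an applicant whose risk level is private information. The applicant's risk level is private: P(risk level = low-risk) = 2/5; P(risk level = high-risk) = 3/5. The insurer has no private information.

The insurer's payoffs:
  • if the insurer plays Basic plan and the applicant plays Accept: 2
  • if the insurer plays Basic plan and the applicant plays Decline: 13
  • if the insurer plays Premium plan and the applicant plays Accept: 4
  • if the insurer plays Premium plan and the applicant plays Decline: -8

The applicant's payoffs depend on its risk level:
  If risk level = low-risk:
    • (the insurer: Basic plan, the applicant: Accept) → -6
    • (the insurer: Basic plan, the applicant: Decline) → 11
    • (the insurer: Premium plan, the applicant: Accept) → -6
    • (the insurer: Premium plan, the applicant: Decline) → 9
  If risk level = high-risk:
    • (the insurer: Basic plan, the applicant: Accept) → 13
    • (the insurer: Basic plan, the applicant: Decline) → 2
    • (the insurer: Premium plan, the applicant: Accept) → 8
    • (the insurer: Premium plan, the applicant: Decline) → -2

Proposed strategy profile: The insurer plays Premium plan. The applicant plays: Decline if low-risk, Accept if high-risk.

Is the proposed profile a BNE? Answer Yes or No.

No

The insurer plays Premium plan: E[Premium plan] = 2/5·(-8) + 3/5·(4) = -4/5; E[Basic plan] = 32/5. Not best-responding. ✗
The applicant (risk level low-risk), facing Premium plan: Accept gives -6, Decline gives 9. Proposed Decline is best. ✓
The applicant (risk level high-risk), facing Premium plan: Accept gives 8, Decline gives -2. Proposed Accept is best. ✓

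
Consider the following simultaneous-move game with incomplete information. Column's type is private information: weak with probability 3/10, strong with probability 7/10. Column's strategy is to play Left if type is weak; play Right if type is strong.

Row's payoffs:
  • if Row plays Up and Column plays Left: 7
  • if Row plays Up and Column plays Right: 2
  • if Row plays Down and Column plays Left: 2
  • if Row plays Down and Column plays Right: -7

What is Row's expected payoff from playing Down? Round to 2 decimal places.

Take the expectation over Column's type, weighting each type's action by its prior probability.
E[Down] = 3/10·2 + 7/10·(-7) = 3/5 + (-49/10) = -43/10

-4.30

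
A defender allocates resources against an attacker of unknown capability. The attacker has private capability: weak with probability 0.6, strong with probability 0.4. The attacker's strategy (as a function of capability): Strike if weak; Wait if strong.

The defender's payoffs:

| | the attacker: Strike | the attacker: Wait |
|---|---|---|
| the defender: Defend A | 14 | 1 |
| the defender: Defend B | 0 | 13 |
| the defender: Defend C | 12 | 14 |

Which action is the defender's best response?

Defend C

Compute the defender's expected payoff for each action, taking the expectation over the attacker's type.
E[Defend A] = 0.6·(14) + 0.4·(1) = 8.8
E[Defend B] = 0.6·(0) + 0.4·(13) = 5.2
E[Defend C] = 0.6·(12) + 0.4·(14) = 12.8
Best response: Defend C (12.8 is the largest).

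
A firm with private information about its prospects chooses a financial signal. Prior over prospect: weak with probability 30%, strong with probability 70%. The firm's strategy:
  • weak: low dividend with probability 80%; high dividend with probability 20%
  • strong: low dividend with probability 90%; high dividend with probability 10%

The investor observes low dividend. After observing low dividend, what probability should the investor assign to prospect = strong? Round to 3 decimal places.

0.724

P(low dividend) = 0.3·0.8 + 0.7·0.9 = 0.87
P(strong | low dividend) = (0.7·0.9) / 0.87 = 0.63 / 0.87 = 0.724138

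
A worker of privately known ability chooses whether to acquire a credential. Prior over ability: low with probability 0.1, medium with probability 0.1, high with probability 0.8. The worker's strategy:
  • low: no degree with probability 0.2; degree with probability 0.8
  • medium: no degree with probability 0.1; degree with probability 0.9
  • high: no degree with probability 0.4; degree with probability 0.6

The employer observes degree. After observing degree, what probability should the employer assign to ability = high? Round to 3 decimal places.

Apply Bayes' rule using the sender's strategy as the likelihood.
P(degree) = 0.1·0.8 + 0.1·0.9 + 0.8·0.6 = 0.65
P(high | degree) = (0.8·0.6) / 0.65 = 0.48 / 0.65 = 0.738462

0.738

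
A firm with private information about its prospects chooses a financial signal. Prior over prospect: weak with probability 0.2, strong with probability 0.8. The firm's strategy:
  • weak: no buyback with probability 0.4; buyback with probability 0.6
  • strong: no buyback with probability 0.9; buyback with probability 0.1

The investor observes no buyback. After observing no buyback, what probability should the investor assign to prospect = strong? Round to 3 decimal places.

P(no buyback) = 0.2·0.4 + 0.8·0.9 = 0.8
P(strong | no buyback) = (0.8·0.9) / 0.8 = 0.72 / 0.8 = 0.9

0.900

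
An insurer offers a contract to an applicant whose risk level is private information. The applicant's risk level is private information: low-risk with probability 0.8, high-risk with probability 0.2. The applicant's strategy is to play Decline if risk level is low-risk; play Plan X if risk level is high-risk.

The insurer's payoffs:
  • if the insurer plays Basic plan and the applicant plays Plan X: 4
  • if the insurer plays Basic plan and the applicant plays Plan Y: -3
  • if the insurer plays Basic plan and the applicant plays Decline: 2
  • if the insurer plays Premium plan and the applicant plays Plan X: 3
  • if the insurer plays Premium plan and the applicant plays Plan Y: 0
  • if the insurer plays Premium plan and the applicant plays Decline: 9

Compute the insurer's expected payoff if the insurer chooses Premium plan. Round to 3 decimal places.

E[Premium plan] = 0.8·9 + 0.2·3 = 7.2 + 0.6 = 7.8

7.800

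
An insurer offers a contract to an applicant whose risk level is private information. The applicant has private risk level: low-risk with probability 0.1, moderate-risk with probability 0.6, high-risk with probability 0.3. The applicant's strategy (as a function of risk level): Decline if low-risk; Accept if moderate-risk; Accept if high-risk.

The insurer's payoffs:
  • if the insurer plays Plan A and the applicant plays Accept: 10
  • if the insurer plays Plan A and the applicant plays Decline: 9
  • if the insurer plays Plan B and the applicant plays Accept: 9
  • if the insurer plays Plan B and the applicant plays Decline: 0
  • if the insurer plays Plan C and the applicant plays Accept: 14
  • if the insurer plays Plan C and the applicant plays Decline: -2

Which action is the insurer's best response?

E[Plan A] = 0.1·(9) + 0.6·(10) + 0.3·(10) = 9.9
E[Plan B] = 0.1·(0) + 0.6·(9) + 0.3·(9) = 8.1
E[Plan C] = 0.1·(-2) + 0.6·(14) + 0.3·(14) = 12.4
Best response: Plan C (12.4 is the largest).

Plan C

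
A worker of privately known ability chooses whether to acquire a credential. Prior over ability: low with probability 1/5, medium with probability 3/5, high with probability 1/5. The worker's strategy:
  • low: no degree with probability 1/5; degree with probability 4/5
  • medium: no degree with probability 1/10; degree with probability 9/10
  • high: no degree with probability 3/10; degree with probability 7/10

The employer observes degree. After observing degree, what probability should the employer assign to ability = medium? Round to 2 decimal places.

P(degree) = (1/5)·(4/5) + (3/5)·(9/10) + (1/5)·(7/10) = 21/25
P(medium | degree) = ((3/5)·(9/10)) / (21/25) = (27/50) / (21/25) = 9/14

0.64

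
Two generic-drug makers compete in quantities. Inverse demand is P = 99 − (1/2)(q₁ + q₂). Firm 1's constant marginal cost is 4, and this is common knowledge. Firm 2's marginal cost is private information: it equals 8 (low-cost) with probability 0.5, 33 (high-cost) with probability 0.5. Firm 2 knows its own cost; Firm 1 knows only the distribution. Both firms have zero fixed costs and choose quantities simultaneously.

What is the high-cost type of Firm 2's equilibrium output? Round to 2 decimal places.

28.83

Firm 2 with cost c maximizes (99 − (1/2)(q₁+q₂) − c)·q₂, giving q₂(c) = (99 − c − (1/2)q₁).
E[c₂] = 0.5·8 + 0.5·33 = 20.5
Firm 1's FOC against E[q₂] yields q₁ = (99 − 2·4 + E[c₂])/(3/2) = (99 − 8 + 20.5)/(3/2) = 74.3333.
q₂(high-cost) = (99 − 33 − (1/2)·74.3333) = 28.8333.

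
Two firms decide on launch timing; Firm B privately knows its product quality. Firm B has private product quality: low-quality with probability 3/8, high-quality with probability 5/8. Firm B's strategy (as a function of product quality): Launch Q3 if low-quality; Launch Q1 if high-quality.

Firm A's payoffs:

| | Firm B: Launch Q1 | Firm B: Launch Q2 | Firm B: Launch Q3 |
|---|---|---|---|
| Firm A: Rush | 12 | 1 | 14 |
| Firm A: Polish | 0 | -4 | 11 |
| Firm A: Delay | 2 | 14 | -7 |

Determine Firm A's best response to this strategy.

E[Rush] = 3/8·(14) + 5/8·(12) = 51/4
E[Polish] = 3/8·(11) + 5/8·(0) = 33/8
E[Delay] = 3/8·(-7) + 5/8·(2) = -11/8
Best response: Rush (51/4 is the largest).

Rush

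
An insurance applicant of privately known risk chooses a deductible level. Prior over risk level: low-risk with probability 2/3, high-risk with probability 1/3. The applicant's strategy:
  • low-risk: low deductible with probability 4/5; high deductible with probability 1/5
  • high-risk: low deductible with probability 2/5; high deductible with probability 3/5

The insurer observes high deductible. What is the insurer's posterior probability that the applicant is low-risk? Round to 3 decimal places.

Apply Bayes' rule using the sender's strategy as the likelihood.
P(high deductible) = (2/3)·(1/5) + (1/3)·(3/5) = 1/3
P(low-risk | high deductible) = ((2/3)·(1/5)) / (1/3) = (2/15) / (1/3) = 2/5

0.400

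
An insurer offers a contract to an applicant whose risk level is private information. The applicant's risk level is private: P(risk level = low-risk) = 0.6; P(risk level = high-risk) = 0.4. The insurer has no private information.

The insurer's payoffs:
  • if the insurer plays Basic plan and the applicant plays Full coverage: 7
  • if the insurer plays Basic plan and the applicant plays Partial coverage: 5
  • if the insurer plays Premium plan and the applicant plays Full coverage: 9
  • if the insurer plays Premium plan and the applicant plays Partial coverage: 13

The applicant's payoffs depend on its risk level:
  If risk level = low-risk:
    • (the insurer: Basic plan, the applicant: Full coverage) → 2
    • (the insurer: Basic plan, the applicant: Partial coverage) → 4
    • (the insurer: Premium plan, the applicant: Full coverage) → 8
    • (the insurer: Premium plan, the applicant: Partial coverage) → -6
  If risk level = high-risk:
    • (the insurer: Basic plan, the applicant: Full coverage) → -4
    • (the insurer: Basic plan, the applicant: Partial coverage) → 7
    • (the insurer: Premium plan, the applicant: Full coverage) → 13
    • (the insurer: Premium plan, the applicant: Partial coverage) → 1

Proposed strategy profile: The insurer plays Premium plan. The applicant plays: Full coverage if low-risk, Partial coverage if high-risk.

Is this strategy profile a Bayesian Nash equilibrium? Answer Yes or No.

The insurer plays Premium plan: E[Premium plan] = 0.6·(9) + 0.4·(13) = 10.6; E[Basic plan] = 6.2. Best-responding. ✓
The applicant (risk level low-risk), facing Premium plan: Full coverage gives 8, Partial coverage gives -6. Proposed Full coverage is best. ✓
The applicant (risk level high-risk), facing Premium plan: Full coverage gives 13, Partial coverage gives 1. Proposed Partial coverage is not best — profitable deviation exists. ✗

No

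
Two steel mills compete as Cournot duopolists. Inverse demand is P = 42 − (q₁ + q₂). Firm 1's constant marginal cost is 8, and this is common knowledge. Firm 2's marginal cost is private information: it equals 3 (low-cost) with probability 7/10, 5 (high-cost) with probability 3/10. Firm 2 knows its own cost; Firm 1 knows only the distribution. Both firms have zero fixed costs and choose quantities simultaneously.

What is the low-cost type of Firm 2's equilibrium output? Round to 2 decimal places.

14.57

Firm 2 with cost c maximizes (42 − (q₁+q₂) − c)·q₂, giving q₂(c) = (42 − c − q₁)/2.
E[c₂] = 7/10·3 + 3/10·5 = 3.6
Firm 1's FOC against E[q₂] yields q₁ = (42 − 2·8 + E[c₂])/3 = (42 − 16 + 3.6)/3 = 9.86667.
q₂(low-cost) = (42 − 3 − 9.86667)/2 = 14.5667.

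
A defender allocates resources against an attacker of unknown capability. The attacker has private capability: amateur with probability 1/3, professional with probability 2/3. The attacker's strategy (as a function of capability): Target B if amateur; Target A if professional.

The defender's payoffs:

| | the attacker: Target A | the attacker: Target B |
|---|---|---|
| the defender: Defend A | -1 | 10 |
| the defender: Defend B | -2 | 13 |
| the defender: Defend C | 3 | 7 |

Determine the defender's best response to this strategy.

Defend C

Compute the defender's expected payoff for each action, taking the expectation over the attacker's type.
E[Defend A] = 1/3·(10) + 2/3·(-1) = 8/3
E[Defend B] = 1/3·(13) + 2/3·(-2) = 3
E[Defend C] = 1/3·(7) + 2/3·(3) = 13/3
Best response: Defend C (13/3 is the largest).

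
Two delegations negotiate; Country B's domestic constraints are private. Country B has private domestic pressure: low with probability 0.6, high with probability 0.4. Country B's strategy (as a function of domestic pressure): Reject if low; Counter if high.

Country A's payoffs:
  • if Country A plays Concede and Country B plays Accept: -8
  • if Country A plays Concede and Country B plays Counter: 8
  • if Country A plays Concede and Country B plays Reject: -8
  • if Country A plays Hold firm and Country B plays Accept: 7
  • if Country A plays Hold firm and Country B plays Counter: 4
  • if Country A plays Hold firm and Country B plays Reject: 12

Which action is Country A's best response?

Hold firm

Compute Country A's expected payoff for each action, taking the expectation over Country B's type.
E[Concede] = 0.6·(-8) + 0.4·(8) = -1.6
E[Hold firm] = 0.6·(12) + 0.4·(4) = 8.8
Best response: Hold firm (8.8 is the largest).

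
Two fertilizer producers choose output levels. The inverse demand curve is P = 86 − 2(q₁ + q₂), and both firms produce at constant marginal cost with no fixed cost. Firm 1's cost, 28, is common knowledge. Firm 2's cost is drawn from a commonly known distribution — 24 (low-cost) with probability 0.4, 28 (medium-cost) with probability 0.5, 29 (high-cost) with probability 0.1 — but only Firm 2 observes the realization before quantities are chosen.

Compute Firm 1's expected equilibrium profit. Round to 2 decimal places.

177.35

Firm 2 with cost c maximizes (86 − 2(q₁+q₂) − c)·q₂, giving q₂(c) = (86 − c − 2q₁)/4.
E[c₂] = 0.4·24 + 0.5·28 + 0.1·29 = 26.5
Firm 1's FOC against E[q₂] yields q₁ = (86 − 2·28 + E[c₂])/6 = (86 − 56 + 26.5)/6 = 9.41667.
E[P] = 86 − 2·(q₁ + E[q₂]) = 46.8333; Firm 1's expected profit = (E[P] − 28)·q₁ = (46.8333 − 28)·9.41667 = 177.347.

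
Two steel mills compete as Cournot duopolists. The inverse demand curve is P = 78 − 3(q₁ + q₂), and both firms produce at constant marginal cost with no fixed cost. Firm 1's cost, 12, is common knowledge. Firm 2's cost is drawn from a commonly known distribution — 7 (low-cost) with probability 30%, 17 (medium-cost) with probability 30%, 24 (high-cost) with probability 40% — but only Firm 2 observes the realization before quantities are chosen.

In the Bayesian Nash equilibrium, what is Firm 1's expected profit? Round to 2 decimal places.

185.65

Type-c best response for Firm 2: q₂(c) = (78 − c)/6 − q₁/2.
Firm 1 maximizes expected profit; its first-order condition is 78 − 6q₁ − 3E[q₂] − 12 = 0.
Substituting E[q₂] and solving: E[c₂] = 16.8, so q₁ = (78 − 2·12 + 16.8)/9 = 7.86667.
E[P] = 78 − 3·(q₁ + E[q₂]) = 35.6; Firm 1's expected profit = (E[P] − 12)·q₁ = (35.6 − 12)·7.86667 = 185.653.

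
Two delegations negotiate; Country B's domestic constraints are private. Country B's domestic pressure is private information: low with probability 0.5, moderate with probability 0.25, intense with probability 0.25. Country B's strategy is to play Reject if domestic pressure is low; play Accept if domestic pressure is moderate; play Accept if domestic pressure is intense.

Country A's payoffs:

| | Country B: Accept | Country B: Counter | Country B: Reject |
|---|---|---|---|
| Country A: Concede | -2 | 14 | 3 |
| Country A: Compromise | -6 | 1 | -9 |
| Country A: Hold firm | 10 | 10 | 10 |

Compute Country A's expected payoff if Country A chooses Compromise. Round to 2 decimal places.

E[Compromise] = 0.5·(-9) + 0.25·(-6) + 0.25·(-6) = (-4.5) + (-1.5) + (-1.5) = -7.5

-7.50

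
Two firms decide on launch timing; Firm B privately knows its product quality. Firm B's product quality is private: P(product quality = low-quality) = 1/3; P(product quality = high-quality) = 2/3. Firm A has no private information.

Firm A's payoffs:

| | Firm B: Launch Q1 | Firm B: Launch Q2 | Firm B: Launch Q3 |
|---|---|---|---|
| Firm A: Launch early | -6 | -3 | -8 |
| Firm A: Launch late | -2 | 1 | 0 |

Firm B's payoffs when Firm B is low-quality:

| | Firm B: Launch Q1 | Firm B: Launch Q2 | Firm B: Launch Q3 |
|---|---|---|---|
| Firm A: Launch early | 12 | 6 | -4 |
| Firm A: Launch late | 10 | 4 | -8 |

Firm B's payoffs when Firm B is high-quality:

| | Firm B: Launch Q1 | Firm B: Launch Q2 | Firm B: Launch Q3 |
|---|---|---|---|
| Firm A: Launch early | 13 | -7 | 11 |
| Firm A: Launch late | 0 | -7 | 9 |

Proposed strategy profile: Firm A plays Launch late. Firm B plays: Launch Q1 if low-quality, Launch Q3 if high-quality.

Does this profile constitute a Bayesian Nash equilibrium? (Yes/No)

Firm A plays Launch late: E[Launch late] = 1/3·(-2) + 2/3·(0) = -2/3; E[Launch early] = -22/3. Best-responding. ✓
Firm B (product quality low-quality), facing Launch late: Launch Q1 gives 10, Launch Q2 gives 4, Launch Q3 gives -8. Proposed Launch Q1 is best. ✓
Firm B (product quality high-quality), facing Launch late: Launch Q1 gives 0, Launch Q2 gives -7, Launch Q3 gives 9. Proposed Launch Q3 is best. ✓

Yes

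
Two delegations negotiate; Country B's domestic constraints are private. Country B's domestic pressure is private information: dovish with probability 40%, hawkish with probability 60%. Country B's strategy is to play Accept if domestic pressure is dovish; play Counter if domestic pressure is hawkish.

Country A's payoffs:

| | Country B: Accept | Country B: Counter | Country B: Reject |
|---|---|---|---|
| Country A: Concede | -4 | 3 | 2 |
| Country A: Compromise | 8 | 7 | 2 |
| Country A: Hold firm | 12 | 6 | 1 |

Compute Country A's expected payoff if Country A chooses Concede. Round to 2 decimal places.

E[Concede] = 0.4·(-4) + 0.6·3 = (-1.6) + 1.8 = 0.2

0.20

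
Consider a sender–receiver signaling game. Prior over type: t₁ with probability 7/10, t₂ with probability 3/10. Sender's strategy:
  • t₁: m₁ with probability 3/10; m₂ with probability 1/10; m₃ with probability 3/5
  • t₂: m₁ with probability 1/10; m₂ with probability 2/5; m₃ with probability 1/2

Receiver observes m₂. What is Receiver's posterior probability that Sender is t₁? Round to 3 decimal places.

P(m₂) = (7/10)·(1/10) + (3/10)·(2/5) = 19/100
P(t₁ | m₂) = ((7/10)·(1/10)) / (19/100) = (7/100) / (19/100) = 7/19

0.368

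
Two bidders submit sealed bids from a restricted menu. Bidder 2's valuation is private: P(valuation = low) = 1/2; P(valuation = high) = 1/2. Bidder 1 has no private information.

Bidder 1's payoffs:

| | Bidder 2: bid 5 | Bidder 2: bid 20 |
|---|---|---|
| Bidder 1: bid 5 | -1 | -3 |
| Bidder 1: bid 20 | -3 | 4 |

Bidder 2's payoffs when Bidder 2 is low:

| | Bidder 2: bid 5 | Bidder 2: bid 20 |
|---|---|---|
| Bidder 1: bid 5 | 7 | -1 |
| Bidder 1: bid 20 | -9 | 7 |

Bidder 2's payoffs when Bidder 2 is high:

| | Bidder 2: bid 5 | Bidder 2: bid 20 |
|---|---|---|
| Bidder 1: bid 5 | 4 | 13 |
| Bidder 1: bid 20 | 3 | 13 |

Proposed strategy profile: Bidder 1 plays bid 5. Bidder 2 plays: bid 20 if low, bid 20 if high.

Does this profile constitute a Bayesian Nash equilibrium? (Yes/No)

Bidder 1 plays bid 5: E[bid 5] = 1/2·(-3) + 1/2·(-3) = -3; E[bid 20] = 4. Not best-responding. ✗
Bidder 2 (valuation low), facing bid 5: bid 5 gives 7, bid 20 gives -1. Proposed bid 20 is not best — profitable deviation exists. ✗
Bidder 2 (valuation high), facing bid 5: bid 5 gives 4, bid 20 gives 13. Proposed bid 20 is best. ✓

No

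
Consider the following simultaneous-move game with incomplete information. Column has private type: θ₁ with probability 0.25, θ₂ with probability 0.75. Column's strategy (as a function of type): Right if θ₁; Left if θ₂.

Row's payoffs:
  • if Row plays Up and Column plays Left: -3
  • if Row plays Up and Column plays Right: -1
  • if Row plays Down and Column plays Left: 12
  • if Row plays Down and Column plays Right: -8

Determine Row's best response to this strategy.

E[Up] = 0.25·(-1) + 0.75·(-3) = -2.5
E[Down] = 0.25·(-8) + 0.75·(12) = 7
Best response: Down (7 is the largest).

Down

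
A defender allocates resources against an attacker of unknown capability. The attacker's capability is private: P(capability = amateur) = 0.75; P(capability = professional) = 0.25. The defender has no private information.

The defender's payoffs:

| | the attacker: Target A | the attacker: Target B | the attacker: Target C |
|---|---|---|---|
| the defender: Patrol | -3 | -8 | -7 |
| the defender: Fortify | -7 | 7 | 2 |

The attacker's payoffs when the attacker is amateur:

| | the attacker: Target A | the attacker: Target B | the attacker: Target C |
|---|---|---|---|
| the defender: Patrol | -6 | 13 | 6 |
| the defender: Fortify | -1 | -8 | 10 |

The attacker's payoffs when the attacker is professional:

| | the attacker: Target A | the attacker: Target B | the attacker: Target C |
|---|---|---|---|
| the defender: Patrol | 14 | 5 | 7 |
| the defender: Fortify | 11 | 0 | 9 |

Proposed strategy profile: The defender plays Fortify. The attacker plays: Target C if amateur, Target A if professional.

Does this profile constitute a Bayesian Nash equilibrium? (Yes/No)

Yes

A profile is a BNE iff every type of every player is best-responding given beliefs about the other side.
The defender plays Fortify: E[Fortify] = 0.75·(2) + 0.25·(-7) = -0.25; E[Patrol] = -6. Best-responding. ✓
The attacker (capability amateur), facing Fortify: Target A gives -1, Target B gives -8, Target C gives 10. Proposed Target C is best. ✓
The attacker (capability professional), facing Fortify: Target A gives 11, Target B gives 0, Target C gives 9. Proposed Target A is best. ✓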